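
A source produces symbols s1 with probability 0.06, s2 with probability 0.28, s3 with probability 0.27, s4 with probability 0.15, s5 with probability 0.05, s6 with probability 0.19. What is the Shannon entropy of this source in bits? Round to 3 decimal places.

H = −Σ pᵢ log₂ pᵢ.
−0.06·log₂(0.06) = 0.2435
−0.28·log₂(0.28) = 0.5142
−0.27·log₂(0.27) = 0.5100
−0.15·log₂(0.15) = 0.4105
−0.05·log₂(0.05) = 0.2161
−0.19·log₂(0.19) = 0.4552
Sum ≈ 2.3496 → 2.350 bits.

2.350 bits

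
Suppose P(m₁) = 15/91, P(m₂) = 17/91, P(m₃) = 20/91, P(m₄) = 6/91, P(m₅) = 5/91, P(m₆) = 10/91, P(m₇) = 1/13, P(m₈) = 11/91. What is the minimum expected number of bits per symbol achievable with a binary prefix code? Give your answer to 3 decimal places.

2.901 bits/symbol

Repeatedly combine the two least-probable nodes; the expected code length is the sum of the merged weights.
merge 5/91 + 6/91 → 11/91
merge 1/13 + 10/91 → 17/91
merge 11/91 + 11/91 → 22/91
merge 15/91 + 17/91 → 32/91
merge 17/91 + 20/91 → 37/91
merge 22/91 + 32/91 → 54/91
merge 37/91 + 54/91 → 1
L = 11/91 + 17/91 + 22/91 + 32/91 + 37/91 + 54/91 + 1 = 264/91 ≈ 2.901 bits/symbol.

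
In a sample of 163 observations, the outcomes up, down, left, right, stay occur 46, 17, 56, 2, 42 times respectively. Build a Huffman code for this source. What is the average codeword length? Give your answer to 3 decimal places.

Probabilities are the counts divided by 163.
Repeatedly combine the two least-probable nodes; the expected code length is the sum of the merged weights.
merge 2/163 + 17/163 → 19/163
merge 19/163 + 42/163 → 61/163
merge 46/163 + 56/163 → 102/163
merge 61/163 + 102/163 → 1
L = 19/163 + 61/163 + 102/163 + 1 = 345/163 ≈ 2.117 bits/symbol.

2.117 bits/symbol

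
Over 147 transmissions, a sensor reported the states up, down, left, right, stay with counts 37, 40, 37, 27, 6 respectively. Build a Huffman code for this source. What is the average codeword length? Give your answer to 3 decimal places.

Probabilities are the counts divided by 147.
Repeatedly combine the two least-probable nodes; the expected code length is the sum of the merged weights.
merge 2/49 + 9/49 → 11/49
merge 11/49 + 37/147 → 10/21
merge 37/147 + 40/147 → 11/21
merge 10/21 + 11/21 → 1
L = 11/49 + 10/21 + 11/21 + 1 = 109/49 ≈ 2.224 bits/symbol.

2.224 bits/symbol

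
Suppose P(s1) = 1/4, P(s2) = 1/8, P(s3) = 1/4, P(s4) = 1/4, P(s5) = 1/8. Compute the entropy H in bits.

Each probability is a power of 1/2, so log₂(1/p) is an integer.
H = Σ p·log₂(1/p) = 1/4·2 + 1/8·3 + 1/4·2 + 1/4·2 + 1/8·3 = 2.25 bits.

2.25 bits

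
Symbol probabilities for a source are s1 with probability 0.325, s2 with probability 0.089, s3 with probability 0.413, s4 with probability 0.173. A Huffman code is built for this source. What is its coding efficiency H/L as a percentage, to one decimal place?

97.5%

Entropy H = −Σ p log₂ p ≈ 1.8024 bits.
Huffman merges: 89/1000+173/1000→131/500; 131/500+13/40→587/1000; 413/1000+587/1000→1. L = 1849/1000 ≈ 1.8490.
Efficiency = H/L = 1.8024/1.8490 = 97.5%.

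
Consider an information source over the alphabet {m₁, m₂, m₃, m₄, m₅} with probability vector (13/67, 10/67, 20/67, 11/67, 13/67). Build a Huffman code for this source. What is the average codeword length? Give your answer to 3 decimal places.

2.313 bits/symbol

Repeatedly combine the two least-probable nodes; the expected code length is the sum of the merged weights.
merge 10/67 + 11/67 → 21/67
merge 13/67 + 13/67 → 26/67
merge 20/67 + 21/67 → 41/67
merge 26/67 + 41/67 → 1
L = 21/67 + 26/67 + 41/67 + 1 = 155/67 ≈ 2.313 bits/symbol.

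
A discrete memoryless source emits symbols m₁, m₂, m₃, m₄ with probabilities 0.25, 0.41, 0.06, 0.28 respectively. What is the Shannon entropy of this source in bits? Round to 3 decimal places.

1.785 bits

H = −Σ pᵢ log₂ pᵢ.
−0.25·log₂(0.25) = 0.5000
−0.41·log₂(0.41) = 0.5274
−0.06·log₂(0.06) = 0.2435
−0.28·log₂(0.28) = 0.5142
Sum ≈ 1.7851 → 1.785 bits.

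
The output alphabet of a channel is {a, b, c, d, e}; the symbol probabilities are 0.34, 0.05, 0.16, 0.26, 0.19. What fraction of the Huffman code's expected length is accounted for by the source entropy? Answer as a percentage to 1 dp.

96.3%

Entropy H = −Σ p log₂ p ≈ 2.1288 bits.
Huffman merges: 1/20+4/25→21/100; 19/100+21/100→2/5; 13/50+17/50→3/5; 2/5+3/5→1. L = 221/100 ≈ 2.2100.
Efficiency = H/L = 2.1288/2.2100 = 96.3%.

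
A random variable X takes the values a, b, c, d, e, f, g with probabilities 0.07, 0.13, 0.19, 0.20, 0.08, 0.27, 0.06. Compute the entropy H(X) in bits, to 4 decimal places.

2.6159 bits

H = −Σ pᵢ log₂ pᵢ.
−0.07·log₂(0.07) = 0.2686
−0.13·log₂(0.13) = 0.3826
−0.19·log₂(0.19) = 0.4552
−0.20·log₂(0.20) = 0.4644
−0.08·log₂(0.08) = 0.2915
−0.27·log₂(0.27) = 0.5100
−0.06·log₂(0.06) = 0.2435
Sum ≈ 2.6159 → 2.6159 bits.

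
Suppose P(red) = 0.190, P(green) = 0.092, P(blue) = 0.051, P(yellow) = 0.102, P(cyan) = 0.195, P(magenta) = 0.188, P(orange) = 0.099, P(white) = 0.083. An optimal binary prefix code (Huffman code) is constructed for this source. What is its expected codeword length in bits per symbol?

Repeatedly combine the two least-probable nodes; the expected code length is the sum of the merged weights.
merge 51/1000 + 83/1000 → 67/500
merge 23/250 + 99/1000 → 191/1000
merge 51/500 + 67/500 → 59/250
merge 47/250 + 19/100 → 189/500
merge 191/1000 + 39/200 → 193/500
merge 59/250 + 189/500 → 307/500
merge 193/500 + 307/500 → 1
L = 67/500 + 191/1000 + 59/250 + 189/500 + 193/500 + 307/500 + 1 = 2939/1000 = 2.939 bits/symbol.

2.939 bits/symbol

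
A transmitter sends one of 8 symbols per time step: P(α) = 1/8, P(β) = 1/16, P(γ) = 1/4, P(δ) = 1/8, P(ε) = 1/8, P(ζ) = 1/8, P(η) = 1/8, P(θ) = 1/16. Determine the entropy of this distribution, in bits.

Each probability is a power of 1/2, so log₂(1/p) is an integer.
H = Σ p·log₂(1/p) = 1/8·3 + 1/16·4 + 1/4·2 + 1/8·3 + 1/8·3 + 1/8·3 + 1/8·3 + 1/16·4 = 2.875 bits.

2.875 bits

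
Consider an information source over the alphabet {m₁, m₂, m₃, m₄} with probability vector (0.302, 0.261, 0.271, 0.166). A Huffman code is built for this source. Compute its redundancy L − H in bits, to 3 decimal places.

0.032 bits

Entropy H = −Σ p log₂ p ≈ 1.9680 bits.
Huffman merges: 83/500+261/1000→427/1000; 271/1000+151/500→573/1000; 427/1000+573/1000→1. L = 2 ≈ 2.0000.
L − H = 2.0000 − 1.9680 = 0.032 bits.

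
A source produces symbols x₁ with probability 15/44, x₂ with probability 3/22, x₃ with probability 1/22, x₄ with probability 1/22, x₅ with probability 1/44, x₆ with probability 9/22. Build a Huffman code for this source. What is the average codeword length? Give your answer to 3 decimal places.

2.023 bits/symbol

Repeatedly combine the two least-probable nodes; the expected code length is the sum of the merged weights.
merge 1/44 + 1/22 → 3/44
merge 1/22 + 3/44 → 5/44
merge 5/44 + 3/22 → 1/4
merge 1/4 + 15/44 → 13/22
merge 9/22 + 13/22 → 1
L = 3/44 + 5/44 + 1/4 + 13/22 + 1 = 89/44 ≈ 2.023 bits/symbol.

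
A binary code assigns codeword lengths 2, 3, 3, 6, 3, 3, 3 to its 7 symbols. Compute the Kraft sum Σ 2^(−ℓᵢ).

0.890625

With common denominator 2^6 = 64: Σ 2^(−ℓᵢ) = 16/64 + 8/64 + 8/64 + 1/64 + 8/64 + 8/64 + 8/64 = 57/64 = 0.890625.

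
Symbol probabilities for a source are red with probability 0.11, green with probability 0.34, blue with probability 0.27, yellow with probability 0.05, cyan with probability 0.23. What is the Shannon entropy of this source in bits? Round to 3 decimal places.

H = −Σ pᵢ log₂ pᵢ.
−0.11·log₂(0.11) = 0.3503
−0.34·log₂(0.34) = 0.5292
−0.27·log₂(0.27) = 0.5100
−0.05·log₂(0.05) = 0.2161
−0.23·log₂(0.23) = 0.4877
Sum ≈ 2.0932 → 2.093 bits.

2.093 bits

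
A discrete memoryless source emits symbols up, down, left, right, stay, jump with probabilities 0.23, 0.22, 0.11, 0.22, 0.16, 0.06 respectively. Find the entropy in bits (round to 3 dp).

H = −Σ pᵢ log₂ pᵢ.
−0.23·log₂(0.23) = 0.4877
−0.22·log₂(0.22) = 0.4806
−0.11·log₂(0.11) = 0.3503
−0.22·log₂(0.22) = 0.4806
−0.16·log₂(0.16) = 0.4230
−0.06·log₂(0.06) = 0.2435
Sum ≈ 2.4657 → 2.466 bits.

2.466 bits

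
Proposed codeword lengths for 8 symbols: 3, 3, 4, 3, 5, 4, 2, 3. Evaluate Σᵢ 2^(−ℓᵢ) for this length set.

0.90625

With common denominator 2^5 = 32: Σ 2^(−ℓᵢ) = 4/32 + 4/32 + 2/32 + 4/32 + 1/32 + 2/32 + 8/32 + 4/32 = 29/32 = 0.90625.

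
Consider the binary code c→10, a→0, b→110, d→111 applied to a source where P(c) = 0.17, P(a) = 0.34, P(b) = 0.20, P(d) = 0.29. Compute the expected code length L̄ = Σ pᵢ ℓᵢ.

2.15 bits/symbol

L̄ = Σ pᵢ·ℓᵢ = 0.17·2 + 0.34·1 + 0.20·3 + 0.29·3 = 2.15 bits/symbol.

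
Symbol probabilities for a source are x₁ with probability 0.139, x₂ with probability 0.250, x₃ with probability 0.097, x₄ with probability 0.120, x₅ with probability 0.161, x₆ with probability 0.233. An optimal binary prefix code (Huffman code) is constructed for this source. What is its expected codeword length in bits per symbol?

Repeatedly combine the two least-probable nodes; the expected code length is the sum of the merged weights.
merge 97/1000 + 3/25 → 217/1000
merge 139/1000 + 161/1000 → 3/10
merge 217/1000 + 233/1000 → 9/20
merge 1/4 + 3/10 → 11/20
merge 9/20 + 11/20 → 1
L = 217/1000 + 3/10 + 9/20 + 11/20 + 1 = 2517/1000 = 2.517 bits/symbol.

2.517 bits/symbol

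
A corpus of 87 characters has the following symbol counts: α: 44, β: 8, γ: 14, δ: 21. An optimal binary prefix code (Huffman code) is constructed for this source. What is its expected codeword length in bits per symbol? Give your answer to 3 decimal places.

1.747 bits/symbol

Probabilities are the counts divided by 87.
Repeatedly combine the two least-probable nodes; the expected code length is the sum of the merged weights.
merge 8/87 + 14/87 → 22/87
merge 7/29 + 22/87 → 43/87
merge 43/87 + 44/87 → 1
L = 22/87 + 43/87 + 1 = 152/87 ≈ 1.747 bits/symbol.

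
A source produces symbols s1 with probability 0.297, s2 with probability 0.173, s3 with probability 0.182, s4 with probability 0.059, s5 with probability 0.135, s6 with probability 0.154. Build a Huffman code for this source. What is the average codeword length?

2.521 bits/symbol

Repeatedly combine the two least-probable nodes; the expected code length is the sum of the merged weights.
merge 59/1000 + 27/200 → 97/500
merge 77/500 + 173/1000 → 327/1000
merge 91/500 + 97/500 → 47/125
merge 297/1000 + 327/1000 → 78/125
merge 47/125 + 78/125 → 1
L = 97/500 + 327/1000 + 47/125 + 78/125 + 1 = 2521/1000 = 2.521 bits/symbol.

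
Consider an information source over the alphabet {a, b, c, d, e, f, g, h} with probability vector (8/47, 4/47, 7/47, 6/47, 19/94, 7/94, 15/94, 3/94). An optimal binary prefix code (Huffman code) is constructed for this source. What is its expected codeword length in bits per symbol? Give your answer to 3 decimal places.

2.904 bits/symbol

Repeatedly combine the two least-probable nodes; the expected code length is the sum of the merged weights.
merge 3/94 + 7/94 → 5/47
merge 4/47 + 5/47 → 9/47
merge 6/47 + 7/47 → 13/47
merge 15/94 + 8/47 → 31/94
merge 9/47 + 19/94 → 37/94
merge 13/47 + 31/94 → 57/94
merge 37/94 + 57/94 → 1
L = 5/47 + 9/47 + 13/47 + 31/94 + 37/94 + 57/94 + 1 = 273/94 ≈ 2.904 bits/symbol.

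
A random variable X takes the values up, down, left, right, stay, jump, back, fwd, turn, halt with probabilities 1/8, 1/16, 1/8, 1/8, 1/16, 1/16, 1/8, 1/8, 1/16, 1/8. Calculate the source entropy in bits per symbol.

3.25 bits

Each probability is a power of 1/2, so log₂(1/p) is an integer.
H = Σ p·log₂(1/p) = 1/8·3 + 1/16·4 + 1/8·3 + 1/8·3 + 1/16·4 + 1/16·4 + 1/8·3 + 1/8·3 + 1/16·4 + 1/8·3 = 3.25 bits.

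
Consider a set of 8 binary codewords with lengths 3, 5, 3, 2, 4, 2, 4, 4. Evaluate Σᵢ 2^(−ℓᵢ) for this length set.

0.96875

With common denominator 2^5 = 32: Σ 2^(−ℓᵢ) = 4/32 + 1/32 + 4/32 + 8/32 + 2/32 + 8/32 + 2/32 + 2/32 = 31/32 = 0.96875.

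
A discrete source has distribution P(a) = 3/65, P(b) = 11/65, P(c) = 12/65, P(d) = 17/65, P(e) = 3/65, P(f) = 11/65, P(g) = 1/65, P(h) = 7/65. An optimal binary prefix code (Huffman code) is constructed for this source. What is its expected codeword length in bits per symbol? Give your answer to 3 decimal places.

Repeatedly combine the two least-probable nodes; the expected code length is the sum of the merged weights.
merge 1/65 + 3/65 → 4/65
merge 3/65 + 4/65 → 7/65
merge 7/65 + 7/65 → 14/65
merge 11/65 + 11/65 → 22/65
merge 12/65 + 14/65 → 2/5
merge 17/65 + 22/65 → 3/5
merge 2/5 + 3/5 → 1
L = 4/65 + 7/65 + 14/65 + 22/65 + 2/5 + 3/5 + 1 = 177/65 ≈ 2.723 bits/symbol.

2.723 bits/symbol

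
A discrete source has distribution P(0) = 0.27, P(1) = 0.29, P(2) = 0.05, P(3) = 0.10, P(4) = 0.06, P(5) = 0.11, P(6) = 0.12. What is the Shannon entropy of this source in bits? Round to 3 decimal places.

H = −Σ pᵢ log₂ pᵢ.
−0.27·log₂(0.27) = 0.5100
−0.29·log₂(0.29) = 0.5179
−0.05·log₂(0.05) = 0.2161
−0.10·log₂(0.10) = 0.3322
−0.06·log₂(0.06) = 0.2435
−0.11·log₂(0.11) = 0.3503
−0.12·log₂(0.12) = 0.3671
Sum ≈ 2.5371 → 2.537 bits.

2.537 bits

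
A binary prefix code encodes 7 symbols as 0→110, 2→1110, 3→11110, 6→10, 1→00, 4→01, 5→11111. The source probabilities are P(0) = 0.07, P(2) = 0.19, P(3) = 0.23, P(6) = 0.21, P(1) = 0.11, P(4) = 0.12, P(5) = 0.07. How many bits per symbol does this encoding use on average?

3.35 bits/symbol

L̄ = Σ pᵢ·ℓᵢ = 0.07·3 + 0.19·4 + 0.23·5 + 0.21·2 + 0.11·2 + 0.12·2 + 0.07·5 = 3.35 bits/symbol.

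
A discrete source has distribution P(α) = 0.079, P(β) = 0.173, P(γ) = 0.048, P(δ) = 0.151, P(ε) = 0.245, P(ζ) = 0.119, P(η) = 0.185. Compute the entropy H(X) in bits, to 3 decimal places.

H = −Σ pᵢ log₂ pᵢ.
−0.079·log₂(0.079) = 0.2893
−0.173·log₂(0.173) = 0.4379
−0.048·log₂(0.048) = 0.2103
−0.151·log₂(0.151) = 0.4118
−0.245·log₂(0.245) = 0.4971
−0.119·log₂(0.119) = 0.3654
−0.185·log₂(0.185) = 0.4504
Sum ≈ 2.6623 → 2.662 bits.

2.662 bits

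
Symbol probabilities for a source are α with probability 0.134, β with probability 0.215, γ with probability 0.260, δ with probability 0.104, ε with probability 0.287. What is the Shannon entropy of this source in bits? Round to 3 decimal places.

2.227 bits

H = −Σ pᵢ log₂ pᵢ.
−0.134·log₂(0.134) = 0.3886
−0.215·log₂(0.215) = 0.4768
−0.260·log₂(0.260) = 0.5053
−0.104·log₂(0.104) = 0.3396
−0.287·log₂(0.287) = 0.5169
Sum ≈ 2.2271 → 2.227 bits.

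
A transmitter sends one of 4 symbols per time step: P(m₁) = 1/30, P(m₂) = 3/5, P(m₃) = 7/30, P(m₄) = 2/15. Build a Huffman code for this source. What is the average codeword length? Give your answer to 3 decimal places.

1.567 bits/symbol

Repeatedly combine the two least-probable nodes; the expected code length is the sum of the merged weights.
merge 1/30 + 2/15 → 1/6
merge 1/6 + 7/30 → 2/5
merge 2/5 + 3/5 → 1
L = 1/6 + 2/5 + 1 = 47/30 ≈ 1.567 bits/symbol.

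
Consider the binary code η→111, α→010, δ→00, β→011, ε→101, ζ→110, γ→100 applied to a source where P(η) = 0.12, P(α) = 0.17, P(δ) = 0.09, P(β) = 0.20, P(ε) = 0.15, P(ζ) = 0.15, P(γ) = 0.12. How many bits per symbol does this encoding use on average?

L̄ = Σ pᵢ·ℓᵢ = 0.12·3 + 0.17·3 + 0.09·2 + 0.20·3 + 0.15·3 + 0.15·3 + 0.12·3 = 2.91 bits/symbol.

2.91 bits/symbol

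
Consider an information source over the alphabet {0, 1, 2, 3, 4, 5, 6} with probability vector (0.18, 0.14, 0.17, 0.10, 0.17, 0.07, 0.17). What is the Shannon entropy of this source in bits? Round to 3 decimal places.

H = −Σ pᵢ log₂ pᵢ.
−0.18·log₂(0.18) = 0.4453
−0.14·log₂(0.14) = 0.3971
−0.17·log₂(0.17) = 0.4346
−0.10·log₂(0.10) = 0.3322
−0.17·log₂(0.17) = 0.4346
−0.07·log₂(0.07) = 0.2686
−0.17·log₂(0.17) = 0.4346
Sum ≈ 2.7469 → 2.747 bits.

2.747 bits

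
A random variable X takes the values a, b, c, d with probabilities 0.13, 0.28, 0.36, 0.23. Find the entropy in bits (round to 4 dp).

H = −Σ pᵢ log₂ pᵢ.
−0.13·log₂(0.13) = 0.3826
−0.28·log₂(0.28) = 0.5142
−0.36·log₂(0.36) = 0.5306
−0.23·log₂(0.23) = 0.4877
Sum ≈ 1.9151 → 1.9151 bits.

1.9151 bits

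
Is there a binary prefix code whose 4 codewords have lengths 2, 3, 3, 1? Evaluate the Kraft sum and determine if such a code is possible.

1; yes

With common denominator 2^3 = 8: Σ 2^(−ℓᵢ) = 2/8 + 1/8 + 1/8 + 4/8 = 8/8 = 1.
Kraft's inequality requires Σ ≤ 1; here Σ = 1 ≤ 1, so such a prefix code exists.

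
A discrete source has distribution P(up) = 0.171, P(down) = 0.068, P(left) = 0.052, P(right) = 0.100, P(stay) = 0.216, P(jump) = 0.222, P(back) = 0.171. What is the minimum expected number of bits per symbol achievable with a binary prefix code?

Repeatedly combine the two least-probable nodes; the expected code length is the sum of the merged weights.
merge 13/250 + 17/250 → 3/25
merge 1/10 + 3/25 → 11/50
merge 171/1000 + 171/1000 → 171/500
merge 27/125 + 11/50 → 109/250
merge 111/500 + 171/500 → 141/250
merge 109/250 + 141/250 → 1
L = 3/25 + 11/50 + 171/500 + 109/250 + 141/250 + 1 = 1341/500 = 2.682 bits/symbol.

2.682 bits/symbol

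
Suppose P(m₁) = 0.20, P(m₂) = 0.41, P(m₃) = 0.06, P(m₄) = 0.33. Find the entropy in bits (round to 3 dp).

H = −Σ pᵢ log₂ pᵢ.
−0.20·log₂(0.20) = 0.4644
−0.41·log₂(0.41) = 0.5274
−0.06·log₂(0.06) = 0.2435
−0.33·log₂(0.33) = 0.5278
Sum ≈ 1.7631 → 1.763 bits.

1.763 bits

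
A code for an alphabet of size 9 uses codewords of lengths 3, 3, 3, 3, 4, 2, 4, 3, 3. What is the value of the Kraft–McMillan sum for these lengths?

1.125

With common denominator 2^4 = 16: Σ 2^(−ℓᵢ) = 2/16 + 2/16 + 2/16 + 2/16 + 1/16 + 4/16 + 1/16 + 2/16 + 2/16 = 18/16 = 1.125.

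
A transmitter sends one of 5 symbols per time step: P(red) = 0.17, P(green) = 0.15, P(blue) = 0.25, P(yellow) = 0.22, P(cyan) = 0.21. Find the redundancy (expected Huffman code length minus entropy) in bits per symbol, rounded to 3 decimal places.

Entropy H = −Σ p log₂ p ≈ 2.2985 bits.
Huffman merges: 3/20+17/100→8/25; 21/100+11/50→43/100; 1/4+8/25→57/100; 43/100+57/100→1. L = 58/25 ≈ 2.3200.
L − H = 2.3200 − 2.2985 = 0.021 bits.

0.021 bits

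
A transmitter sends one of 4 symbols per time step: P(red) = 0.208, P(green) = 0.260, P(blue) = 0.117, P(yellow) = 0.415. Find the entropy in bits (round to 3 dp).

1.865 bits

H = −Σ pᵢ log₂ pᵢ.
−0.208·log₂(0.208) = 0.4712
−0.260·log₂(0.260) = 0.5053
−0.117·log₂(0.117) = 0.3622
−0.415·log₂(0.415) = 0.5266
Sum ≈ 1.8652 → 1.865 bits.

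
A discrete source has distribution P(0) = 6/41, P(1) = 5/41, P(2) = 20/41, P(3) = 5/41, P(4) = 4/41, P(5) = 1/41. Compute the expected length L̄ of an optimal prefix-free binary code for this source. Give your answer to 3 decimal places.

2.146 bits/symbol

Repeatedly combine the two least-probable nodes; the expected code length is the sum of the merged weights.
merge 1/41 + 4/41 → 5/41
merge 5/41 + 5/41 → 10/41
merge 5/41 + 6/41 → 11/41
merge 10/41 + 11/41 → 21/41
merge 20/41 + 21/41 → 1
L = 5/41 + 10/41 + 11/41 + 21/41 + 1 = 88/41 ≈ 2.146 bits/symbol.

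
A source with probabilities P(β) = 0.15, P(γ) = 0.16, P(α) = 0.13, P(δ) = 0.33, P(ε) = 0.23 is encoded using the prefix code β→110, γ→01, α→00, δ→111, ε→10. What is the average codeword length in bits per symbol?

2.48 bits/symbol

L̄ = Σ pᵢ·ℓᵢ = 0.15·3 + 0.16·2 + 0.13·2 + 0.33·3 + 0.23·2 = 2.48 bits/symbol.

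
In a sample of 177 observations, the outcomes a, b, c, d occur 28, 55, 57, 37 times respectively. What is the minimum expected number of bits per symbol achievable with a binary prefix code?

Probabilities are the counts divided by 177.
Repeatedly combine the two least-probable nodes; the expected code length is the sum of the merged weights.
merge 28/177 + 37/177 → 65/177
merge 55/177 + 19/59 → 112/177
merge 65/177 + 112/177 → 1
L = 65/177 + 112/177 + 1 = 2 bits/symbol.

2 bits/symbol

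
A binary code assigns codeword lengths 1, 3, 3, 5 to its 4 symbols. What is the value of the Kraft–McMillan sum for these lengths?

With common denominator 2^5 = 32: Σ 2^(−ℓᵢ) = 16/32 + 4/32 + 4/32 + 1/32 = 25/32 = 0.78125.

0.78125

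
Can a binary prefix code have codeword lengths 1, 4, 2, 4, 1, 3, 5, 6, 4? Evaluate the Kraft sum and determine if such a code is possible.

1.609375; no

With common denominator 2^6 = 64: Σ 2^(−ℓᵢ) = 32/64 + 4/64 + 16/64 + 4/64 + 32/64 + 8/64 + 2/64 + 1/64 + 4/64 = 103/64 = 1.609375.
Kraft's inequality requires Σ ≤ 1; here Σ = 1.609375 > 1, so no such prefix code exists.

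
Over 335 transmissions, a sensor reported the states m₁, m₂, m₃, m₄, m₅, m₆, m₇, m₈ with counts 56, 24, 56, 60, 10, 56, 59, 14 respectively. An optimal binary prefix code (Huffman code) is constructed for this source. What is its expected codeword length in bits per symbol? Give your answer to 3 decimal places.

Probabilities are the counts divided by 335.
Repeatedly combine the two least-probable nodes; the expected code length is the sum of the merged weights.
merge 2/67 + 14/335 → 24/335
merge 24/335 + 24/335 → 48/335
merge 48/335 + 56/335 → 104/335
merge 56/335 + 56/335 → 112/335
merge 59/335 + 12/67 → 119/335
merge 104/335 + 112/335 → 216/335
merge 119/335 + 216/335 → 1
L = 24/335 + 48/335 + 104/335 + 112/335 + 119/335 + 216/335 + 1 = 958/335 ≈ 2.860 bits/symbol.

2.860 bits/symbol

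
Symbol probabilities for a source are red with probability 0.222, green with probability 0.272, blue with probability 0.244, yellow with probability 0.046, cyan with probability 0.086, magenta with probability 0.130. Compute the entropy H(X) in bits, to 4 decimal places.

H = −Σ pᵢ log₂ pᵢ.
−0.222·log₂(0.222) = 0.4820
−0.272·log₂(0.272) = 0.5109
−0.244·log₂(0.244) = 0.4966
−0.046·log₂(0.046) = 0.2043
−0.086·log₂(0.086) = 0.3044
−0.130·log₂(0.130) = 0.3826
Sum ≈ 2.3809 → 2.3809 bits.

2.3809 bits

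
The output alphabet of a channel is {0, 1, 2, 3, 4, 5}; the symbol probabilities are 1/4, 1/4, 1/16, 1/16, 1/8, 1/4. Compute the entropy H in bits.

2.375 bits

Each probability is a power of 1/2, so log₂(1/p) is an integer.
H = Σ p·log₂(1/p) = 1/4·2 + 1/4·2 + 1/16·4 + 1/16·4 + 1/8·3 + 1/4·2 = 2.375 bits.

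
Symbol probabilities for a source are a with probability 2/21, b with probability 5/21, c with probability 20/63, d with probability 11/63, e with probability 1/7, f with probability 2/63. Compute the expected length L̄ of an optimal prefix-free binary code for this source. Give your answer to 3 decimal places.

2.397 bits/symbol

Repeatedly combine the two least-probable nodes; the expected code length is the sum of the merged weights.
merge 2/63 + 2/21 → 8/63
merge 8/63 + 1/7 → 17/63
merge 11/63 + 5/21 → 26/63
merge 17/63 + 20/63 → 37/63
merge 26/63 + 37/63 → 1
L = 8/63 + 17/63 + 26/63 + 37/63 + 1 = 151/63 ≈ 2.397 bits/symbol.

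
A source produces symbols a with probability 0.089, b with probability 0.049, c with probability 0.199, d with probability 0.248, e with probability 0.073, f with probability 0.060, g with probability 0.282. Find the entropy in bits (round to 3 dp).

2.520 bits

H = −Σ pᵢ log₂ pᵢ.
−0.089·log₂(0.089) = 0.3106
−0.049·log₂(0.049) = 0.2132
−0.199·log₂(0.199) = 0.4635
−0.248·log₂(0.248) = 0.4989
−0.073·log₂(0.073) = 0.2756
−0.060·log₂(0.060) = 0.2435
−0.282·log₂(0.282) = 0.5150
Sum ≈ 2.5204 → 2.520 bits.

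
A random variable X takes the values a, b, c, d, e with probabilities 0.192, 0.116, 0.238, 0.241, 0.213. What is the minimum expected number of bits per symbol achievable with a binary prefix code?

2.308 bits/symbol

Repeatedly combine the two least-probable nodes; the expected code length is the sum of the merged weights.
merge 29/250 + 24/125 → 77/250
merge 213/1000 + 119/500 → 451/1000
merge 241/1000 + 77/250 → 549/1000
merge 451/1000 + 549/1000 → 1
L = 77/250 + 451/1000 + 549/1000 + 1 = 577/250 = 2.308 bits/symbol.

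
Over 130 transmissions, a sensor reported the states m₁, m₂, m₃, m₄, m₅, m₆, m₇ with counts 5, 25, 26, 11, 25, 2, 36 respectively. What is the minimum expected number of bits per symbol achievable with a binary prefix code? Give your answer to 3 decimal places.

Probabilities are the counts divided by 130.
Repeatedly combine the two least-probable nodes; the expected code length is the sum of the merged weights.
merge 1/65 + 1/26 → 7/130
merge 7/130 + 11/130 → 9/65
merge 9/65 + 5/26 → 43/130
merge 5/26 + 1/5 → 51/130
merge 18/65 + 43/130 → 79/130
merge 51/130 + 79/130 → 1
L = 7/130 + 9/65 + 43/130 + 51/130 + 79/130 + 1 = 164/65 ≈ 2.523 bits/symbol.

2.523 bits/symbol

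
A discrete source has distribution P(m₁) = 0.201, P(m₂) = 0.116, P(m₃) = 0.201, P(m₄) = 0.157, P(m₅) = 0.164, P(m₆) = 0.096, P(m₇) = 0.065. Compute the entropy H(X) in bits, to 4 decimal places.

H = −Σ pᵢ log₂ pᵢ.
−0.201·log₂(0.201) = 0.4653
−0.116·log₂(0.116) = 0.3605
−0.201·log₂(0.201) = 0.4653
−0.157·log₂(0.157) = 0.4194
−0.164·log₂(0.164) = 0.4278
−0.096·log₂(0.096) = 0.3246
−0.065·log₂(0.065) = 0.2563
Sum ≈ 2.7190 → 2.7190 bits.

2.7190 bits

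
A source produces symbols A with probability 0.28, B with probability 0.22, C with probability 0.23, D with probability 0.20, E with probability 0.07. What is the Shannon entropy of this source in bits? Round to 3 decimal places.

H = −Σ pᵢ log₂ pᵢ.
−0.28·log₂(0.28) = 0.5142
−0.22·log₂(0.22) = 0.4806
−0.23·log₂(0.23) = 0.4877
−0.20·log₂(0.20) = 0.4644
−0.07·log₂(0.07) = 0.2686
Sum ≈ 2.2154 → 2.215 bits.

2.215 bits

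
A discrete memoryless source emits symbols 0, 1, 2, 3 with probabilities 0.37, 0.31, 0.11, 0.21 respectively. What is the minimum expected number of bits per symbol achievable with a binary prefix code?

Repeatedly combine the two least-probable nodes; the expected code length is the sum of the merged weights.
merge 11/100 + 21/100 → 8/25
merge 31/100 + 8/25 → 63/100
merge 37/100 + 63/100 → 1
L = 8/25 + 63/100 + 1 = 39/20 = 1.95 bits/symbol.

1.95 bits/symbol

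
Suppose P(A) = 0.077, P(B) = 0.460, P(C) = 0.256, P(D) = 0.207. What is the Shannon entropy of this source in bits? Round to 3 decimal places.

1.774 bits

H = −Σ pᵢ log₂ pᵢ.
−0.077·log₂(0.077) = 0.2848
−0.460·log₂(0.460) = 0.5153
−0.256·log₂(0.256) = 0.5032
−0.207·log₂(0.207) = 0.4704
Sum ≈ 1.7738 → 1.774 bits.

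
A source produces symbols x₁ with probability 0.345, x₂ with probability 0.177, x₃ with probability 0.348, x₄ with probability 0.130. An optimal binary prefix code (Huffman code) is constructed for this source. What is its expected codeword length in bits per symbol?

Repeatedly combine the two least-probable nodes; the expected code length is the sum of the merged weights.
merge 13/100 + 177/1000 → 307/1000
merge 307/1000 + 69/200 → 163/250
merge 87/250 + 163/250 → 1
L = 307/1000 + 163/250 + 1 = 1959/1000 = 1.959 bits/symbol.

1.959 bits/symbol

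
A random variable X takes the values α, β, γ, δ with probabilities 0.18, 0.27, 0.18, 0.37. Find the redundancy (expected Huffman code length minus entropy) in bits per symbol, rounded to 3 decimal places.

0.059 bits

Entropy H = −Σ p log₂ p ≈ 1.9314 bits.
Huffman merges: 9/50+9/50→9/25; 27/100+9/25→63/100; 37/100+63/100→1. L = 199/100 ≈ 1.9900.
L − H = 1.9900 − 1.9314 = 0.059 bits.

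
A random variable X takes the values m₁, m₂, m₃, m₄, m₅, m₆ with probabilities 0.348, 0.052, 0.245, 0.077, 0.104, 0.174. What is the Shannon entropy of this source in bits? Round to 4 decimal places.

2.3123 bits

H = −Σ pᵢ log₂ pᵢ.
−0.348·log₂(0.348) = 0.5299
−0.052·log₂(0.052) = 0.2218
−0.245·log₂(0.245) = 0.4971
−0.077·log₂(0.077) = 0.2848
−0.104·log₂(0.104) = 0.3396
−0.174·log₂(0.174) = 0.4390
Sum ≈ 2.3123 → 2.3123 bits.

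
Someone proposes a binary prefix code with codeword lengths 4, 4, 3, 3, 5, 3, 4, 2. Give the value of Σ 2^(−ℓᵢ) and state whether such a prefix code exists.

0.84375; yes

With common denominator 2^5 = 32: Σ 2^(−ℓᵢ) = 2/32 + 2/32 + 4/32 + 4/32 + 1/32 + 4/32 + 2/32 + 8/32 = 27/32 = 0.84375.
Kraft's inequality requires Σ ≤ 1; here Σ = 0.84375 ≤ 1, so such a prefix code exists.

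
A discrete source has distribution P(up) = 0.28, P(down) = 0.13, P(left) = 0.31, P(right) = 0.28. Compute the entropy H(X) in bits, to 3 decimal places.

1.935 bits

H = −Σ pᵢ log₂ pᵢ.
−0.28·log₂(0.28) = 0.5142
−0.13·log₂(0.13) = 0.3826
−0.31·log₂(0.31) = 0.5238
−0.28·log₂(0.28) = 0.5142
Sum ≈ 1.9349 → 1.935 bits.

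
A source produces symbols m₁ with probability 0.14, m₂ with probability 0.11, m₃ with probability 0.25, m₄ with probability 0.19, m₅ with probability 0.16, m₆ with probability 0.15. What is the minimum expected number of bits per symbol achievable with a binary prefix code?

2.56 bits/symbol

Repeatedly combine the two least-probable nodes; the expected code length is the sum of the merged weights.
merge 11/100 + 7/50 → 1/4
merge 3/20 + 4/25 → 31/100
merge 19/100 + 1/4 → 11/25
merge 1/4 + 31/100 → 14/25
merge 11/25 + 14/25 → 1
L = 1/4 + 31/100 + 11/25 + 14/25 + 1 = 64/25 = 2.56 bits/symbol.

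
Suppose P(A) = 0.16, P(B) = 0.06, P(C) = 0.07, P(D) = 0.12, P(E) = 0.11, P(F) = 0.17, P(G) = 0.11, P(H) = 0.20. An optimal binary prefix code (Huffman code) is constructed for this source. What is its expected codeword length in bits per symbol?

2.93 bits/symbol

Repeatedly combine the two least-probable nodes; the expected code length is the sum of the merged weights.
merge 3/50 + 7/100 → 13/100
merge 11/100 + 11/100 → 11/50
merge 3/25 + 13/100 → 1/4
merge 4/25 + 17/100 → 33/100
merge 1/5 + 11/50 → 21/50
merge 1/4 + 33/100 → 29/50
merge 21/50 + 29/50 → 1
L = 13/100 + 11/50 + 1/4 + 33/100 + 21/50 + 29/50 + 1 = 293/100 = 2.93 bits/symbol.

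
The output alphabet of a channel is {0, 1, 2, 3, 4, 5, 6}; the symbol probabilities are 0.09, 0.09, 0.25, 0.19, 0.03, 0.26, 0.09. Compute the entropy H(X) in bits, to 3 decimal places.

2.550 bits

H = −Σ pᵢ log₂ pᵢ.
−0.09·log₂(0.09) = 0.3127
−0.09·log₂(0.09) = 0.3127
−0.25·log₂(0.25) = 0.5000
−0.19·log₂(0.19) = 0.4552
−0.03·log₂(0.03) = 0.1518
−0.26·log₂(0.26) = 0.5053
−0.09·log₂(0.09) = 0.3127
Sum ≈ 2.5502 → 2.550 bits.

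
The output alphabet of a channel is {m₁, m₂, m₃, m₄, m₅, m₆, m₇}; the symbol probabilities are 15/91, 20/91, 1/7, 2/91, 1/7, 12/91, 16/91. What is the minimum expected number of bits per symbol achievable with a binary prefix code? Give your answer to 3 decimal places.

2.758 bits/symbol

Repeatedly combine the two least-probable nodes; the expected code length is the sum of the merged weights.
merge 2/91 + 12/91 → 2/13
merge 1/7 + 1/7 → 2/7
merge 2/13 + 15/91 → 29/91
merge 16/91 + 20/91 → 36/91
merge 2/7 + 29/91 → 55/91
merge 36/91 + 55/91 → 1
L = 2/13 + 2/7 + 29/91 + 36/91 + 55/91 + 1 = 251/91 ≈ 2.758 bits/symbol.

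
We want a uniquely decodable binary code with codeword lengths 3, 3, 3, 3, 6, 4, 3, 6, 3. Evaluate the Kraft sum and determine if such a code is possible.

With common denominator 2^6 = 64: Σ 2^(−ℓᵢ) = 8/64 + 8/64 + 8/64 + 8/64 + 1/64 + 4/64 + 8/64 + 1/64 + 8/64 = 54/64 = 0.84375.
Kraft's inequality requires Σ ≤ 1; here Σ = 0.84375 ≤ 1, so such a prefix code exists.

0.84375; yes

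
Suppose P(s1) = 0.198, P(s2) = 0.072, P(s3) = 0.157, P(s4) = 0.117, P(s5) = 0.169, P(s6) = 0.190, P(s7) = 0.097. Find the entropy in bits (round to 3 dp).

2.733 bits

H = −Σ pᵢ log₂ pᵢ.
−0.198·log₂(0.198) = 0.4626
−0.072·log₂(0.072) = 0.2733
−0.157·log₂(0.157) = 0.4194
−0.117·log₂(0.117) = 0.3622
−0.169·log₂(0.169) = 0.4335
−0.190·log₂(0.190) = 0.4552
−0.097·log₂(0.097) = 0.3265
Sum ≈ 2.7326 → 2.733 bits.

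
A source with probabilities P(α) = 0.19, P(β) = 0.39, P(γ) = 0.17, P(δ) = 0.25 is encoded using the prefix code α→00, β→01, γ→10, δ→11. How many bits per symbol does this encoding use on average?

L̄ = Σ pᵢ·ℓᵢ = 0.19·2 + 0.39·2 + 0.17·2 + 0.25·2 = 2 bits/symbol.

2 bits/symbol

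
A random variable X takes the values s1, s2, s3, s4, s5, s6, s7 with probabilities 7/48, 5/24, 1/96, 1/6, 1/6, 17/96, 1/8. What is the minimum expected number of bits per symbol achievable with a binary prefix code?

Repeatedly combine the two least-probable nodes; the expected code length is the sum of the merged weights.
merge 1/96 + 1/8 → 13/96
merge 13/96 + 7/48 → 9/32
merge 1/6 + 1/6 → 1/3
merge 17/96 + 5/24 → 37/96
merge 9/32 + 1/3 → 59/96
merge 37/96 + 59/96 → 1
L = 13/96 + 9/32 + 1/3 + 37/96 + 59/96 + 1 = 11/4 = 2.75 bits/symbol.

2.75 bits/symbol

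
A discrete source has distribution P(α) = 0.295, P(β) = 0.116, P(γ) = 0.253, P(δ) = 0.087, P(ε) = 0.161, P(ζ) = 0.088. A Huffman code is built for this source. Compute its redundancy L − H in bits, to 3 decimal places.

Entropy H = −Σ p log₂ p ≈ 2.4210 bits.
Huffman merges: 87/1000+11/125→7/40; 29/250+161/1000→277/1000; 7/40+253/1000→107/250; 277/1000+59/200→143/250; 107/250+143/250→1. L = 613/250 ≈ 2.4520.
L − H = 2.4520 − 2.4210 = 0.031 bits.

0.031 bits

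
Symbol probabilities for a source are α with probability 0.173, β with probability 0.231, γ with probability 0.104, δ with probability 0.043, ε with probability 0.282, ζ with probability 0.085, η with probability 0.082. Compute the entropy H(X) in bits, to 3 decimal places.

2.574 bits

H = −Σ pᵢ log₂ pᵢ.
−0.173·log₂(0.173) = 0.4379
−0.231·log₂(0.231) = 0.4883
−0.104·log₂(0.104) = 0.3396
−0.043·log₂(0.043) = 0.1952
−0.282·log₂(0.282) = 0.5150
−0.085·log₂(0.085) = 0.3023
−0.082·log₂(0.082) = 0.2959
Sum ≈ 2.5742 → 2.574 bits.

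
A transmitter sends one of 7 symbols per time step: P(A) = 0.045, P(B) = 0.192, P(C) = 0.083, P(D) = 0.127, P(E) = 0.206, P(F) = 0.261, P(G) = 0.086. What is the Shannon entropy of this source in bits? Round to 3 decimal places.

H = −Σ pᵢ log₂ pᵢ.
−0.045·log₂(0.045) = 0.2013
−0.192·log₂(0.192) = 0.4571
−0.083·log₂(0.083) = 0.2980
−0.127·log₂(0.127) = 0.3781
−0.206·log₂(0.206) = 0.4695
−0.261·log₂(0.261) = 0.5058
−0.086·log₂(0.086) = 0.3044
Sum ≈ 2.6143 → 2.614 bits.

2.614 bits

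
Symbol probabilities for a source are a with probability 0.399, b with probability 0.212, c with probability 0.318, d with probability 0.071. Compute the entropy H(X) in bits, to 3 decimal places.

H = −Σ pᵢ log₂ pᵢ.
−0.399·log₂(0.399) = 0.5289
−0.212·log₂(0.212) = 0.4744
−0.318·log₂(0.318) = 0.5256
−0.071·log₂(0.071) = 0.2709
Sum ≈ 1.7999 → 1.800 bits.

1.800 bits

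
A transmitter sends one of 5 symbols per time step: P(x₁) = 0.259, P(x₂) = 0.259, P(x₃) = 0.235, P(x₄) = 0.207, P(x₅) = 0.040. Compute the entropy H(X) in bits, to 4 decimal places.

H = −Σ pᵢ log₂ pᵢ.
−0.259·log₂(0.259) = 0.5048
−0.259·log₂(0.259) = 0.5048
−0.235·log₂(0.235) = 0.4910
−0.207·log₂(0.207) = 0.4704
−0.040·log₂(0.040) = 0.1858
Sum ≈ 2.1567 → 2.1567 bits.

2.1567 bits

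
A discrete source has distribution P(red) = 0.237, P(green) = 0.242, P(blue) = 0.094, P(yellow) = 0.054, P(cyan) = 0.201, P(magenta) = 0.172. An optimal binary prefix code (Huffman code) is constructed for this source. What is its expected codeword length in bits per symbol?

2.468 bits/symbol

Repeatedly combine the two least-probable nodes; the expected code length is the sum of the merged weights.
merge 27/500 + 47/500 → 37/250
merge 37/250 + 43/250 → 8/25
merge 201/1000 + 237/1000 → 219/500
merge 121/500 + 8/25 → 281/500
merge 219/500 + 281/500 → 1
L = 37/250 + 8/25 + 219/500 + 281/500 + 1 = 617/250 = 2.468 bits/symbol.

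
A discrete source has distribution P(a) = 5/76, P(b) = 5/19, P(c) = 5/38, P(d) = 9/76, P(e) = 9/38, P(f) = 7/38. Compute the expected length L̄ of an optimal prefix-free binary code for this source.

2.5 bits/symbol

Repeatedly combine the two least-probable nodes; the expected code length is the sum of the merged weights.
merge 5/76 + 9/76 → 7/38
merge 5/38 + 7/38 → 6/19
merge 7/38 + 9/38 → 8/19
merge 5/19 + 6/19 → 11/19
merge 8/19 + 11/19 → 1
L = 7/38 + 6/19 + 8/19 + 11/19 + 1 = 5/2 = 2.5 bits/symbol.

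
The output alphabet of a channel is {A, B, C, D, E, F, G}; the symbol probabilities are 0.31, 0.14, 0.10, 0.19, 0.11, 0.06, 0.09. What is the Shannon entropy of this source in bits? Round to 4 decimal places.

2.6148 bits

H = −Σ pᵢ log₂ pᵢ.
−0.31·log₂(0.31) = 0.5238
−0.14·log₂(0.14) = 0.3971
−0.10·log₂(0.10) = 0.3322
−0.19·log₂(0.19) = 0.4552
−0.11·log₂(0.11) = 0.3503
−0.06·log₂(0.06) = 0.2435
−0.09·log₂(0.09) = 0.3127
Sum ≈ 2.6148 → 2.6148 bits.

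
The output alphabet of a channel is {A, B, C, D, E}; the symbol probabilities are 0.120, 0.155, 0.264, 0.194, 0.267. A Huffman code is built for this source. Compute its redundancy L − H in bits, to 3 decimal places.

Entropy H = −Σ p log₂ p ≈ 2.2588 bits.
Huffman merges: 3/25+31/200→11/40; 97/500+33/125→229/500; 267/1000+11/40→271/500; 229/500+271/500→1. L = 91/40 ≈ 2.2750.
L − H = 2.2750 − 2.2588 = 0.016 bits.

0.016 bits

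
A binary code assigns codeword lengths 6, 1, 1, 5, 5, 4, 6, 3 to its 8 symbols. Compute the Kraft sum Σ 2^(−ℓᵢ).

With common denominator 2^6 = 64: Σ 2^(−ℓᵢ) = 1/64 + 32/64 + 32/64 + 2/64 + 2/64 + 4/64 + 1/64 + 8/64 = 82/64 = 1.28125.

1.28125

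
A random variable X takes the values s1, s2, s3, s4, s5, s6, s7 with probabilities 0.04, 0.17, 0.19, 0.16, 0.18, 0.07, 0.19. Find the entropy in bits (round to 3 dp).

H = −Σ pᵢ log₂ pᵢ.
−0.04·log₂(0.04) = 0.1858
−0.17·log₂(0.17) = 0.4346
−0.19·log₂(0.19) = 0.4552
−0.16·log₂(0.16) = 0.4230
−0.18·log₂(0.18) = 0.4453
−0.07·log₂(0.07) = 0.2686
−0.19·log₂(0.19) = 0.4552
Sum ≈ 2.6677 → 2.668 bits.

2.668 bits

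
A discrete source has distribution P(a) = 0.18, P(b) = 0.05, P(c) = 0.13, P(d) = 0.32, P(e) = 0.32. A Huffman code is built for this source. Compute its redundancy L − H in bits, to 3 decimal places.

0.084 bits

Entropy H = −Σ p log₂ p ≈ 2.0961 bits.
Huffman merges: 1/20+13/100→9/50; 9/50+9/50→9/25; 8/25+8/25→16/25; 9/25+16/25→1. L = 109/50 ≈ 2.1800.
L − H = 2.1800 − 2.0961 = 0.084 bits.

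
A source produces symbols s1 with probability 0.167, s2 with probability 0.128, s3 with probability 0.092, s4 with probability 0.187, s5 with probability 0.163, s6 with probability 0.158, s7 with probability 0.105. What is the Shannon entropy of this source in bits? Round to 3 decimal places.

2.768 bits

H = −Σ pᵢ log₂ pᵢ.
−0.167·log₂(0.167) = 0.4312
−0.128·log₂(0.128) = 0.3796
−0.092·log₂(0.092) = 0.3167
−0.187·log₂(0.187) = 0.4523
−0.163·log₂(0.163) = 0.4266
−0.158·log₂(0.158) = 0.4206
−0.105·log₂(0.105) = 0.3414
Sum ≈ 2.7684 → 2.768 bits.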